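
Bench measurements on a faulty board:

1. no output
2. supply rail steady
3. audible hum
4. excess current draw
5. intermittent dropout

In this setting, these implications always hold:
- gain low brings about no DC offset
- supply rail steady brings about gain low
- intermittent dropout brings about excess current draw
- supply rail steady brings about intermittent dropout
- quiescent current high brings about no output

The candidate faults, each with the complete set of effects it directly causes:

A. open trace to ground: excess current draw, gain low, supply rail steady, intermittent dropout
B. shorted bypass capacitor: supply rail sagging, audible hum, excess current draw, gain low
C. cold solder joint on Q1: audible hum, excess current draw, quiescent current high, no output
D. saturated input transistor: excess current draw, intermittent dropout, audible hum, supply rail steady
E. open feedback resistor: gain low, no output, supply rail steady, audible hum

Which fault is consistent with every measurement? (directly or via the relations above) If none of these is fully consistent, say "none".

Checking each candidate against the observations:
(A) open trace to ground — no output NO; supply rail steady yes; audible hum NO; excess current draw yes; intermittent dropout yes
(B) shorted bypass capacitor — fails on no output, supply rail steady, intermittent dropout (predicts supply rail sagging, not supply rail steady)
(C) cold solder joint on Q1 — does not account for supply rail steady, intermittent dropout
(D) saturated input transistor — no output NO; supply rail steady yes; audible hum yes; excess current draw yes; intermittent dropout yes
(E) open feedback resistor — accounts for every observation (excess current draw via supply rail steady → intermittent dropout → excess current draw)
(E) alone accounts for all the evidence.

E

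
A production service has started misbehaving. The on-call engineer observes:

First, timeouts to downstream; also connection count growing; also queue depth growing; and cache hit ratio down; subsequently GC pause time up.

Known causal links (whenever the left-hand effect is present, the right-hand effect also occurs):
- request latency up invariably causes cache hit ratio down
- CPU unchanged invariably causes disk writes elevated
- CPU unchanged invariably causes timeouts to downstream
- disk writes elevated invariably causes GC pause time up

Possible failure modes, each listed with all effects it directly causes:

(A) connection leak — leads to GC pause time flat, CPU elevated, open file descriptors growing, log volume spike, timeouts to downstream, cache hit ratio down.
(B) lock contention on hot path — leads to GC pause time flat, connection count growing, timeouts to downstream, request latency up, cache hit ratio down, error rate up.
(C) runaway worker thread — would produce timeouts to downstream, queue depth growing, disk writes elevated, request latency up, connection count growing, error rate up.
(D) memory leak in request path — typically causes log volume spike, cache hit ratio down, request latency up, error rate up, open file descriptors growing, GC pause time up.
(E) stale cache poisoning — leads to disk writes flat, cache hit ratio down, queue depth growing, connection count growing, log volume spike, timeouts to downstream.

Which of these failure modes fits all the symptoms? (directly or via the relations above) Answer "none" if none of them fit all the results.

Per-candidate check:
(A) connection leak — timeouts to downstream yes; connection count growing NO; queue depth growing NO; cache hit ratio down yes; GC pause time up NO
(B) lock contention on hot path — fails on queue depth growing, GC pause time up (predicts GC pause time flat, not GC pause time up)
(C) runaway worker thread — timeouts to downstream yes; connection count growing yes; queue depth growing yes; cache hit ratio down yes (through request latency up → cache hit ratio down); GC pause time up yes (through disk writes elevated → GC pause time up)
(D) memory leak in request path — timeouts to downstream NO; connection count growing NO; queue depth growing NO; cache hit ratio down yes; GC pause time up yes
(E) stale cache poisoning — timeouts to downstream yes; connection count growing yes; queue depth growing yes; cache hit ratio down yes; GC pause time up NO
(C) is the only candidate with no mismatches.

C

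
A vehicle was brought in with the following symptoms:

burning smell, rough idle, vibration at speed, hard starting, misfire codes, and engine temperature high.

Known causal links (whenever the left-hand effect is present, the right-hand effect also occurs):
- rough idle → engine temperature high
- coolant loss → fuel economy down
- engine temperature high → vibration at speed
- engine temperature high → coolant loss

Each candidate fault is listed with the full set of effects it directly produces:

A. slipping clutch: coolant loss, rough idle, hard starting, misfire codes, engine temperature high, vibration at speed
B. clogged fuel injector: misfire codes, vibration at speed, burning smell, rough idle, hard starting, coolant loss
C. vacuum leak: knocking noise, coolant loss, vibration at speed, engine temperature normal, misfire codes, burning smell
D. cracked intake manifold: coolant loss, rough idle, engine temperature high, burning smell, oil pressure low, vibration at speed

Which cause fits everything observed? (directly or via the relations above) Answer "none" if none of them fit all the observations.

B

Per-candidate check:
(A) slipping clutch — burning smell ✗; rough idle ✓; vibration at speed ✓; hard starting ✓; misfire codes ✓; engine temperature high ✓
(B) clogged fuel injector — burning smell ✓; rough idle ✓; vibration at speed ✓; hard starting ✓; misfire codes ✓; engine temperature high ✓ (by rough idle → engine temperature high)
(C) vacuum leak — burning smell ✓; rough idle ✗; vibration at speed ✓; hard starting ✗; misfire codes ✓; engine temperature high ✗
(D) cracked intake manifold — does not account for hard starting, misfire codes
Only (B) is consistent with every observation.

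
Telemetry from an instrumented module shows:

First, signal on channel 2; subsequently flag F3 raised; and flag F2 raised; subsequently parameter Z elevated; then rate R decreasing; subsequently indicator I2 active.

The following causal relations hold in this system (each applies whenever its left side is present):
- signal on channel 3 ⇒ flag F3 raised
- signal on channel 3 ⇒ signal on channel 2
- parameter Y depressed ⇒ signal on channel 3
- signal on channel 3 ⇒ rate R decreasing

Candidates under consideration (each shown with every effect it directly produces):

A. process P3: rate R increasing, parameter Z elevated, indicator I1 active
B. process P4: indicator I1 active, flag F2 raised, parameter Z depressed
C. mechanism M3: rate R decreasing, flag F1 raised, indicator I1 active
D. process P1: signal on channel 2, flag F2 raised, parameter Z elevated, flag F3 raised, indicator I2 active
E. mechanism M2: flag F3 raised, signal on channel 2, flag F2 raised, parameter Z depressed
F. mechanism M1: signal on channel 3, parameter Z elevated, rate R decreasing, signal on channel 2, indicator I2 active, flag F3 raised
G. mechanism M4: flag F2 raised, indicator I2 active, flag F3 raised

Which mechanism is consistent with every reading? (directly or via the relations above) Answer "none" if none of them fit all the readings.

For each candidate, compare predicted effects to what was observed:
(A) process P3 — signal on channel 2 ✗; flag F3 raised ✗; flag F2 raised ✗; parameter Z elevated ✓; rate R decreasing ✗; indicator I2 active ✗
(B) process P4 — fails on signal on channel 2, flag F3 raised, parameter Z elevated, rate R decreasing, indicator I2 active (predicts parameter Z depressed, not parameter Z elevated)
(C) mechanism M3 — does not account for signal on channel 2, flag F3 raised, flag F2 raised, parameter Z elevated, indicator I2 active
(D) process P1 — does not account for rate R decreasing
(E) mechanism M2 — signal on channel 2 ✓; flag F3 raised ✓; flag F2 raised ✓; parameter Z elevated ✗; rate R decreasing ✗; indicator I2 active ✗
(F) mechanism M1 — does not account for flag F2 raised
(G) mechanism M4 — does not account for signal on channel 2, parameter Z elevated, rate R decreasing
No candidate is consistent with all observations.

none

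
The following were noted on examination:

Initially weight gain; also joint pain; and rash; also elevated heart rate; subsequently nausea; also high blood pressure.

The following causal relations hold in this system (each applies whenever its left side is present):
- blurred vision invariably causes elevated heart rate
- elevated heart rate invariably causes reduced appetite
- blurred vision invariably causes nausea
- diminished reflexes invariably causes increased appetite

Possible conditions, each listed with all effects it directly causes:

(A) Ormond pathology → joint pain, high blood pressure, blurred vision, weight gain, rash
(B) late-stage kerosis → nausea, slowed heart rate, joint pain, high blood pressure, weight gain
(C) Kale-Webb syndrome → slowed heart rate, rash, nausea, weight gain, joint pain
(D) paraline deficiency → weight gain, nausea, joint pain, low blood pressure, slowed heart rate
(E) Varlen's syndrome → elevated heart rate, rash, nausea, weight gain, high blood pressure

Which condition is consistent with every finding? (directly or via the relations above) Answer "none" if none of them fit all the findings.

A

For each candidate, compare predicted effects to what was observed:
(A) Ormond pathology — weight gain ✓; joint pain ✓; rash ✓; elevated heart rate ✓ (through blurred vision → elevated heart rate); nausea ✓ (through blurred vision → nausea); high blood pressure ✓
(B) late-stage kerosis — fails on rash, elevated heart rate (predicts slowed heart rate, not elevated heart rate)
(C) Kale-Webb syndrome — fails on elevated heart rate, high blood pressure (predicts slowed heart rate, not elevated heart rate)
(D) paraline deficiency — weight gain ✓; joint pain ✓; rash ✗; elevated heart rate ✗; nausea ✓; high blood pressure ✗
(E) Varlen's syndrome — weight gain ✓; joint pain ✗; rash ✓; elevated heart rate ✓; nausea ✓; high blood pressure ✓
(A) is the only candidate with no mismatches.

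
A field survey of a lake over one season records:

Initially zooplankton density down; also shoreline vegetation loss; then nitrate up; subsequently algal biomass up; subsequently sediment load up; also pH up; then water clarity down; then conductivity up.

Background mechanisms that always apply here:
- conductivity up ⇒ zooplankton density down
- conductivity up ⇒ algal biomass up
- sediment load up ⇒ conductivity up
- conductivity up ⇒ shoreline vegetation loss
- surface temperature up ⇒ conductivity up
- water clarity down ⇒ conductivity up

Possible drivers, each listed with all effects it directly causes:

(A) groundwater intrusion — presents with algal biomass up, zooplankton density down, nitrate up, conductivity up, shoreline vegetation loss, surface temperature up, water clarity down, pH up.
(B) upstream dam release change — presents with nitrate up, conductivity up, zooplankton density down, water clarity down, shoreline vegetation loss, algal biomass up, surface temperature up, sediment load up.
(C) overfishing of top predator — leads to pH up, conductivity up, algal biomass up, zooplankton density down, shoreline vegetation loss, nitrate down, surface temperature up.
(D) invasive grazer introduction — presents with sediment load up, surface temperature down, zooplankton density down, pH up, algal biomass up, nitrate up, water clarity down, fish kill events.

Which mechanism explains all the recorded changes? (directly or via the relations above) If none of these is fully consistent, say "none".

D

For each candidate, compare predicted effects to what was observed:
(A) groundwater intrusion — zooplankton density down ✓; shoreline vegetation loss ✓; nitrate up ✓; algal biomass up ✓; sediment load up ✗; pH up ✓; water clarity down ✓; conductivity up ✓
(B) upstream dam release change — does not account for pH up
(C) overfishing of top predator — zooplankton density down ✓; shoreline vegetation loss ✓; nitrate up ✗; algal biomass up ✓; sediment load up ✗; pH up ✓; water clarity down ✗; conductivity up ✓
(D) invasive grazer introduction — zooplankton density down ✓; shoreline vegetation loss ✓ (via sediment load up → conductivity up → shoreline vegetation loss); nitrate up ✓; algal biomass up ✓; sediment load up ✓; pH up ✓; water clarity down ✓; conductivity up ✓ (via sediment load up → conductivity up)
(D) alone accounts for all the evidence.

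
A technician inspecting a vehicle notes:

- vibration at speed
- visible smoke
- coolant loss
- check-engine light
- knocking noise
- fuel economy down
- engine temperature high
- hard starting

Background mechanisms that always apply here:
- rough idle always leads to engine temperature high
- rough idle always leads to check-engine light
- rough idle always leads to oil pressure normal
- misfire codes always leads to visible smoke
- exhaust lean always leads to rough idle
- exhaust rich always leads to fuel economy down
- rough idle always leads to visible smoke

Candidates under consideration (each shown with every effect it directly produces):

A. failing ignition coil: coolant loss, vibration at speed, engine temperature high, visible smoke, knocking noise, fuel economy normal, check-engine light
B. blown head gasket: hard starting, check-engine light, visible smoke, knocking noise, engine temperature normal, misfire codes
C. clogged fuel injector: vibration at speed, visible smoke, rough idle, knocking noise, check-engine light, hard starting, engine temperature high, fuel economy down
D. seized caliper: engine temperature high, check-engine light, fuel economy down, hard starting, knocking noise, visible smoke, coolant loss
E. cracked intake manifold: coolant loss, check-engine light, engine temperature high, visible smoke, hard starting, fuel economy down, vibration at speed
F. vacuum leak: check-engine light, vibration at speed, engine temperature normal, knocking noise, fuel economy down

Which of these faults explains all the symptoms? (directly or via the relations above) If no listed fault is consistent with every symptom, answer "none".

Checking each candidate against the observations:
(A) failing ignition coil — fails on fuel economy down, hard starting (predicts fuel economy normal, not fuel economy down)
(B) blown head gasket — fails on vibration at speed, coolant loss, fuel economy down, engine temperature high (predicts engine temperature normal, not engine temperature high)
(C) clogged fuel injector — does not account for coolant loss
(D) seized caliper — vibration at speed miss; visible smoke match; coolant loss match; check-engine light match; knocking noise match; fuel economy down match; engine temperature high match; hard starting match
(E) cracked intake manifold — does not account for knocking noise
(F) vacuum leak — vibration at speed match; visible smoke miss; coolant loss miss; check-engine light match; knocking noise match; fuel economy down match; engine temperature high miss; hard starting miss
None of the listed candidates fits everything.

none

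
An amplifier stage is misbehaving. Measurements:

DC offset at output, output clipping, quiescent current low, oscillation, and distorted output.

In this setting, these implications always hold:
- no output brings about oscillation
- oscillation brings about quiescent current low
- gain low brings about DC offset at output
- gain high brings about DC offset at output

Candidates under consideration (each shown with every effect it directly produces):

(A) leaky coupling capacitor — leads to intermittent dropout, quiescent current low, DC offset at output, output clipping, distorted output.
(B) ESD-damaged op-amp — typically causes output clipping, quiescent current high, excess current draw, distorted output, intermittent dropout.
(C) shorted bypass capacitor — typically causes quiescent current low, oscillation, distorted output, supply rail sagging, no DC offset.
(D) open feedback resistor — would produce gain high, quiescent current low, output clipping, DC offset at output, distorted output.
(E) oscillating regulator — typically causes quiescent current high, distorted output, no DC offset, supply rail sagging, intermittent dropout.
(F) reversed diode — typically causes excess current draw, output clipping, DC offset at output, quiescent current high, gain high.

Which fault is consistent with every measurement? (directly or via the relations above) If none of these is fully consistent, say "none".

Checking each candidate against the observations:
(A) leaky coupling capacitor — does not account for oscillation
(B) ESD-damaged op-amp — DC offset at output -; output clipping +; quiescent current low -; oscillation -; distorted output +
(C) shorted bypass capacitor — DC offset at output -; output clipping -; quiescent current low +; oscillation +; distorted output +
(D) open feedback resistor — DC offset at output +; output clipping +; quiescent current low +; oscillation -; distorted output +
(E) oscillating regulator — fails on DC offset at output, output clipping, quiescent current low, oscillation (predicts no DC offset, not DC offset at output; predicts quiescent current high, not quiescent current low)
(F) reversed diode — fails on quiescent current low, oscillation, distorted output (predicts quiescent current high, not quiescent current low)
No candidate is consistent with all observations.

none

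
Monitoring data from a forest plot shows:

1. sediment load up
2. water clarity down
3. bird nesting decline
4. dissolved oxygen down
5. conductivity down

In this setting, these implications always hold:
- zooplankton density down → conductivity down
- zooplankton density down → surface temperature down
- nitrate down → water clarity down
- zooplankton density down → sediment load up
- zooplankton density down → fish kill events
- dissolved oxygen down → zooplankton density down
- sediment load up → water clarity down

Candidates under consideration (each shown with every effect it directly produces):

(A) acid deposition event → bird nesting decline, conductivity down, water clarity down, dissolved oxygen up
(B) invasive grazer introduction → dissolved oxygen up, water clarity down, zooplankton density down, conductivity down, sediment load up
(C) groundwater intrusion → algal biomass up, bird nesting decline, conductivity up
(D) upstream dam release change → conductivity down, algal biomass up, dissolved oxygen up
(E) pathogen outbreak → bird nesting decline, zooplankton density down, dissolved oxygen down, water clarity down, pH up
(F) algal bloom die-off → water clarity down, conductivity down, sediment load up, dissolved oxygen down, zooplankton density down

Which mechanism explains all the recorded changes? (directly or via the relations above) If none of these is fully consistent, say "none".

For each candidate, compare predicted effects to what was observed:
(A) acid deposition event — sediment load up -; water clarity down +; bird nesting decline +; dissolved oxygen down -; conductivity down +
(B) invasive grazer introduction — fails on bird nesting decline, dissolved oxygen down (predicts dissolved oxygen up, not dissolved oxygen down)
(C) groundwater intrusion — fails on sediment load up, water clarity down, dissolved oxygen down, conductivity down (predicts conductivity up, not conductivity down)
(D) upstream dam release change — fails on sediment load up, water clarity down, bird nesting decline, dissolved oxygen down (predicts dissolved oxygen up, not dissolved oxygen down)
(E) pathogen outbreak — sediment load up + (through zooplankton density down → sediment load up); water clarity down +; bird nesting decline +; dissolved oxygen down +; conductivity down + (through zooplankton density down → conductivity down)
(F) algal bloom die-off — does not account for bird nesting decline
(E) is the only candidate with no mismatches.

E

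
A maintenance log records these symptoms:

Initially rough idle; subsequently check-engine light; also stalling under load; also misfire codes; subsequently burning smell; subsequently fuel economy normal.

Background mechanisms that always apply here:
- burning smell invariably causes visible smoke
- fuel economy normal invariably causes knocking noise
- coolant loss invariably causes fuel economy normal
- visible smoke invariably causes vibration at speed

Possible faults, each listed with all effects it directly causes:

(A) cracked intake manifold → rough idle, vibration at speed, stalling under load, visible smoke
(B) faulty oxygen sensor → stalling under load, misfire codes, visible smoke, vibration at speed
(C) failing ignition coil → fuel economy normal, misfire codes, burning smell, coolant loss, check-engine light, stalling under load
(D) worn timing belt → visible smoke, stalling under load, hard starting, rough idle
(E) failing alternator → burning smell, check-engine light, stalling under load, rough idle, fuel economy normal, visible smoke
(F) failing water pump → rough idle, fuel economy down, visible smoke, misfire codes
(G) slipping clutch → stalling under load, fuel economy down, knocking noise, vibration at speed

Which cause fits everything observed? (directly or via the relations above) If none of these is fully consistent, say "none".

none

Per-candidate check:
(A) cracked intake manifold — rough idle +; check-engine light -; stalling under load +; misfire codes -; burning smell -; fuel economy normal -
(B) faulty oxygen sensor — rough idle -; check-engine light -; stalling under load +; misfire codes +; burning smell -; fuel economy normal -
(C) failing ignition coil — does not account for rough idle
(D) worn timing belt — does not account for check-engine light, misfire codes, burning smell, fuel economy normal
(E) failing alternator — rough idle +; check-engine light +; stalling under load +; misfire codes -; burning smell +; fuel economy normal +
(F) failing water pump — rough idle +; check-engine light -; stalling under load -; misfire codes +; burning smell -; fuel economy normal -
(G) slipping clutch — rough idle -; check-engine light -; stalling under load +; misfire codes -; burning smell -; fuel economy normal -
Every candidate fails on at least one observation.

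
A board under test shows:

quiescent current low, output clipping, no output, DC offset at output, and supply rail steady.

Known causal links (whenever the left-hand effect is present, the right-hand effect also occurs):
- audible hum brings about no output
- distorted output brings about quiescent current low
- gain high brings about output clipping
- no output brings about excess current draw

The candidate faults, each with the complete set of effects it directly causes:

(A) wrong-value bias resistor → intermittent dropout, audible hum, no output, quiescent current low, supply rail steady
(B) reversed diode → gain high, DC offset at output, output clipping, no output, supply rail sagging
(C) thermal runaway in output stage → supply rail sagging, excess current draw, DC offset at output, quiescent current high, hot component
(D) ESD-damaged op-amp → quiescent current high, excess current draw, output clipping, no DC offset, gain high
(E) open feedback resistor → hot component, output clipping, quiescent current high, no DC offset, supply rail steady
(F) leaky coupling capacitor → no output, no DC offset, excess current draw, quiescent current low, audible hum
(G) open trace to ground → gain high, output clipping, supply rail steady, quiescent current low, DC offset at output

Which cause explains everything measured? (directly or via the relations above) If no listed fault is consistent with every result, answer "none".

none

For each candidate, compare predicted effects to what was observed:
(A) wrong-value bias resistor — quiescent current low match; output clipping miss; no output match; DC offset at output miss; supply rail steady match
(B) reversed diode — fails on quiescent current low, supply rail steady (predicts supply rail sagging, not supply rail steady)
(C) thermal runaway in output stage — quiescent current low miss; output clipping miss; no output miss; DC offset at output match; supply rail steady miss
(D) ESD-damaged op-amp — quiescent current low miss; output clipping match; no output miss; DC offset at output miss; supply rail steady miss
(E) open feedback resistor — quiescent current low miss; output clipping match; no output miss; DC offset at output miss; supply rail steady match
(F) leaky coupling capacitor — quiescent current low match; output clipping miss; no output match; DC offset at output miss; supply rail steady miss
(G) open trace to ground — quiescent current low match; output clipping match; no output miss; DC offset at output match; supply rail steady match
None of the listed candidates fits everything.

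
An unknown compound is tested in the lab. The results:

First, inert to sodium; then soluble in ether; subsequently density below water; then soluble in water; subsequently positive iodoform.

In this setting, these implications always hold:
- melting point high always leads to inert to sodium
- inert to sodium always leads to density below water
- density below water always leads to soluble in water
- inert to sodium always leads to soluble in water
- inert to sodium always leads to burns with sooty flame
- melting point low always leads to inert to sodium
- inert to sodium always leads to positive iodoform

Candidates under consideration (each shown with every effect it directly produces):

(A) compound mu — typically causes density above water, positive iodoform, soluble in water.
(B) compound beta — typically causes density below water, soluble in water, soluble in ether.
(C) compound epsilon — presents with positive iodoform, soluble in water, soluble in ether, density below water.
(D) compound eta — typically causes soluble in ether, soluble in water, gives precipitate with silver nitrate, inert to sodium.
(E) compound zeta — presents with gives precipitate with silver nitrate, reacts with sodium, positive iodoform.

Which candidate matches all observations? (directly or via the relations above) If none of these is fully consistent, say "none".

For each candidate, compare predicted effects to what was observed:
(A) compound mu — inert to sodium miss; soluble in ether miss; density below water miss; soluble in water match; positive iodoform match
(B) compound beta — does not account for inert to sodium, positive iodoform
(C) compound epsilon — does not account for inert to sodium
(D) compound eta — inert to sodium match; soluble in ether match; density below water match (by inert to sodium → density below water); soluble in water match; positive iodoform match (by inert to sodium → positive iodoform)
(E) compound zeta — inert to sodium miss; soluble in ether miss; density below water miss; soluble in water miss; positive iodoform match
Only (D) is consistent with every observation.

D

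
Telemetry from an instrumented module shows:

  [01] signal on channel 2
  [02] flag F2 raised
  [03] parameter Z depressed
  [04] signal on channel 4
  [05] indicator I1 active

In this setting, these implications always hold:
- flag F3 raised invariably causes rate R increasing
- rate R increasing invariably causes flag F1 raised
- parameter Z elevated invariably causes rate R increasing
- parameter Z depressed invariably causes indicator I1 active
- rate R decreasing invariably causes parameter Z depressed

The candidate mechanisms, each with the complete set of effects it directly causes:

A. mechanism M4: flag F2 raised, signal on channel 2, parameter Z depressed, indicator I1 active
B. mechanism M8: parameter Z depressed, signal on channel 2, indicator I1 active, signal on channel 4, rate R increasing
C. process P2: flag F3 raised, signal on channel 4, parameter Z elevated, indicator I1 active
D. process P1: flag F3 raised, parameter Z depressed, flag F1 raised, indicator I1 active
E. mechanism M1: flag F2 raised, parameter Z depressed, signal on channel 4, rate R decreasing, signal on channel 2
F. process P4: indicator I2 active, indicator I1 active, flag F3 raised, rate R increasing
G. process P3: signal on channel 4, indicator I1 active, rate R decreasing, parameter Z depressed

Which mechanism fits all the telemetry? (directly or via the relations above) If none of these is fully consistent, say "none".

E

Testing each hypothesis:
(A) mechanism M4 — signal on channel 2 match; flag F2 raised match; parameter Z depressed match; signal on channel 4 miss; indicator I1 active match
(B) mechanism M8 — does not account for flag F2 raised
(C) process P2 — fails on signal on channel 2, flag F2 raised, parameter Z depressed (predicts parameter Z elevated, not parameter Z depressed)
(D) process P1 — signal on channel 2 miss; flag F2 raised miss; parameter Z depressed match; signal on channel 4 miss; indicator I1 active match
(E) mechanism M1 — signal on channel 2 match; flag F2 raised match; parameter Z depressed match; signal on channel 4 match; indicator I1 active match (through parameter Z depressed → indicator I1 active)
(F) process P4 — signal on channel 2 miss; flag F2 raised miss; parameter Z depressed miss; signal on channel 4 miss; indicator I1 active match
(G) process P3 — signal on channel 2 miss; flag F2 raised miss; parameter Z depressed match; signal on channel 4 match; indicator I1 active match
Only (E) is consistent with every observation.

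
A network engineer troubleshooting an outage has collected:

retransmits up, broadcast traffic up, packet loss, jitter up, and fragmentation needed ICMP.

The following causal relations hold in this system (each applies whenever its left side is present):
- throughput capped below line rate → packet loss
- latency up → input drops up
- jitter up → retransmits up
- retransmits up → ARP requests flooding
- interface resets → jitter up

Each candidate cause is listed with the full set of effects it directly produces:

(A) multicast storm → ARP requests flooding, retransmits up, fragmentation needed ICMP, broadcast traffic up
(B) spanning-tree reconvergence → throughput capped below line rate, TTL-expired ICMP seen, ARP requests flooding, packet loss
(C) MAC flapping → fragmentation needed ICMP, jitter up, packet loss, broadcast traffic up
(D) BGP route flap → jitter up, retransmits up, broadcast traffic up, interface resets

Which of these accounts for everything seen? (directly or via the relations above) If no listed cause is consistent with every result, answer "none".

For each candidate, compare predicted effects to what was observed:
(A) multicast storm — does not account for packet loss, jitter up
(B) spanning-tree reconvergence — retransmits up NO; broadcast traffic up NO; packet loss yes; jitter up NO; fragmentation needed ICMP NO
(C) MAC flapping — accounts for every observation (retransmits up by jitter up → retransmits up)
(D) BGP route flap — does not account for packet loss, fragmentation needed ICMP
Only (C) is consistent with every observation.

C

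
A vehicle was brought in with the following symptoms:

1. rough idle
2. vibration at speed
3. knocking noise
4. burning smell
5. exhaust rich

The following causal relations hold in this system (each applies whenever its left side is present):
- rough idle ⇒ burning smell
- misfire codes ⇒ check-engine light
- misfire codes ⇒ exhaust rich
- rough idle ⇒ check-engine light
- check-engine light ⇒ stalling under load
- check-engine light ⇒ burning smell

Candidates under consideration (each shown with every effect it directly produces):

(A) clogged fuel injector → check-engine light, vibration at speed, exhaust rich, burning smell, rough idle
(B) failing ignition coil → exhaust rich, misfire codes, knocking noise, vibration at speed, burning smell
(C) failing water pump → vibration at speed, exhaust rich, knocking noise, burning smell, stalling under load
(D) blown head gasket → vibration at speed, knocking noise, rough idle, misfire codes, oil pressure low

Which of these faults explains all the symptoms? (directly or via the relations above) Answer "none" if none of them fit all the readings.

Testing each hypothesis:
(A) clogged fuel injector — does not account for knocking noise
(B) failing ignition coil — rough idle NO; vibration at speed yes; knocking noise yes; burning smell yes; exhaust rich yes
(C) failing water pump — rough idle NO; vibration at speed yes; knocking noise yes; burning smell yes; exhaust rich yes
(D) blown head gasket — accounts for every observation (burning smell via rough idle → burning smell)
Only (D) is consistent with every observation.

D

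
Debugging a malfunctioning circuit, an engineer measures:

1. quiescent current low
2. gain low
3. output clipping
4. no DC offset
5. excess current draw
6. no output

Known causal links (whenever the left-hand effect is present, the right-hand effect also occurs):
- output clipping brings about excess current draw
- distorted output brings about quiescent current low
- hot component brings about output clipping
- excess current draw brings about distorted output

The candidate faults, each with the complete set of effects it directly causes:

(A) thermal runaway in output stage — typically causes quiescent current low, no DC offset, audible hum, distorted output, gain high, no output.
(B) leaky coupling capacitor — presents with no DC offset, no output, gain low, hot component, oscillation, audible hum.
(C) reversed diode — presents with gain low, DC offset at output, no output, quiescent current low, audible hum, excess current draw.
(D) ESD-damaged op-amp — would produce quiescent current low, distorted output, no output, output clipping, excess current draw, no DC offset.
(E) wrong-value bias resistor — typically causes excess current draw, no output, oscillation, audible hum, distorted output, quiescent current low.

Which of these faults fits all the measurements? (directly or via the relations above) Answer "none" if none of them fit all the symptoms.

Per-candidate check:
(A) thermal runaway in output stage — quiescent current low yes; gain low NO; output clipping NO; no DC offset yes; excess current draw NO; no output yes
(B) leaky coupling capacitor — accounts for every observation (quiescent current low via hot component → output clipping → excess current draw → distorted output → quiescent current low)
(C) reversed diode — quiescent current low yes; gain low yes; output clipping NO; no DC offset NO; excess current draw yes; no output yes
(D) ESD-damaged op-amp — does not account for gain low
(E) wrong-value bias resistor — quiescent current low yes; gain low NO; output clipping NO; no DC offset NO; excess current draw yes; no output yes
(B) alone accounts for all the evidence.

B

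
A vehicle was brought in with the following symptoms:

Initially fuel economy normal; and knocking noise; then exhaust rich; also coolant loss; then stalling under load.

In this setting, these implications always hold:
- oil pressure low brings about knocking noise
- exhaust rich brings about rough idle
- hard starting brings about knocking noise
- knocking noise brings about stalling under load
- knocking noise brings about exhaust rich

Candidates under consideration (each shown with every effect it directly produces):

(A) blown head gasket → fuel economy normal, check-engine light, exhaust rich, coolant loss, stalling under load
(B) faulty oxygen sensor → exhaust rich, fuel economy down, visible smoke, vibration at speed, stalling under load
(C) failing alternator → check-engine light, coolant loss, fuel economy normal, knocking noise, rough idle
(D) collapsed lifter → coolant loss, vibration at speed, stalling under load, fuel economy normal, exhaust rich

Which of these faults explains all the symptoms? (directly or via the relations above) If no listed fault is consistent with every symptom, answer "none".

C

Checking each candidate against the observations:
(A) blown head gasket — fuel economy normal yes; knocking noise NO; exhaust rich yes; coolant loss yes; stalling under load yes
(B) faulty oxygen sensor — fuel economy normal NO; knocking noise NO; exhaust rich yes; coolant loss NO; stalling under load yes
(C) failing alternator — accounts for every observation (exhaust rich via knocking noise → exhaust rich)
(D) collapsed lifter — does not account for knocking noise
Only (C) is consistent with every observation.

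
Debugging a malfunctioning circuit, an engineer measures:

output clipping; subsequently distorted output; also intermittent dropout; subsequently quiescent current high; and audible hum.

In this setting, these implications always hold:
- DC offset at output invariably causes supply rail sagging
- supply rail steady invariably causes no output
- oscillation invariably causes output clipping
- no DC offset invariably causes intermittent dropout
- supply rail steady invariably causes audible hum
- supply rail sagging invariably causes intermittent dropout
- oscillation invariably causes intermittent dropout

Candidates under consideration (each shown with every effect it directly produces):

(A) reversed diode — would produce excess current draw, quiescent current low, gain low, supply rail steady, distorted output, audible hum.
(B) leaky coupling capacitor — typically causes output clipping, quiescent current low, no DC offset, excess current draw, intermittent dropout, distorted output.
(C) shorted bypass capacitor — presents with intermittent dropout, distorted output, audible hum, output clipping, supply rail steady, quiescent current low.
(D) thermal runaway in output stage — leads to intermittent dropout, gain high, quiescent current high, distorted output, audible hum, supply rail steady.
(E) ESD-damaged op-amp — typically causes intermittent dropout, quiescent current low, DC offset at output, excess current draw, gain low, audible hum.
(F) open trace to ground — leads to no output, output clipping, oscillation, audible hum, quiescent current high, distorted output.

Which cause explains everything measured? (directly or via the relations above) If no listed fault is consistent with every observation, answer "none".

Per-candidate check:
(A) reversed diode — fails on output clipping, intermittent dropout, quiescent current high (predicts quiescent current low, not quiescent current high)
(B) leaky coupling capacitor — fails on quiescent current high, audible hum (predicts quiescent current low, not quiescent current high)
(C) shorted bypass capacitor — output clipping yes; distorted output yes; intermittent dropout yes; quiescent current high NO; audible hum yes
(D) thermal runaway in output stage — output clipping NO; distorted output yes; intermittent dropout yes; quiescent current high yes; audible hum yes
(E) ESD-damaged op-amp — fails on output clipping, distorted output, quiescent current high (predicts quiescent current low, not quiescent current high)
(F) open trace to ground — accounts for every observation (intermittent dropout by oscillation → intermittent dropout)
(F) is the only candidate with no mismatches.

F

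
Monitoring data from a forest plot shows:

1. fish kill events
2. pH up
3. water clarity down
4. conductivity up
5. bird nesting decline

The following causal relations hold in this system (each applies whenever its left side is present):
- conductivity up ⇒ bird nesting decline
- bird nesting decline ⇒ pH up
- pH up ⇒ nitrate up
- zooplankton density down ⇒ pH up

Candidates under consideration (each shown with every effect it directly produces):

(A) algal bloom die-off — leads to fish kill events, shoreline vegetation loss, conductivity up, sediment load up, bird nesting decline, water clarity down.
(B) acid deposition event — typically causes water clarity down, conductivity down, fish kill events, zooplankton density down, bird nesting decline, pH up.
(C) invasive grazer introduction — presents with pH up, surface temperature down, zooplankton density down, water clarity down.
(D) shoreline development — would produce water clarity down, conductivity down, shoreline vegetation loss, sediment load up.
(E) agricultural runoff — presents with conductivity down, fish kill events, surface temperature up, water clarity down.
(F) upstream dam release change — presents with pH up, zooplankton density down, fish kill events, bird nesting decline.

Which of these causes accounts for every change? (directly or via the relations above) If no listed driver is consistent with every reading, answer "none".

Testing each hypothesis:
(A) algal bloom die-off — accounts for every observation (pH up through bird nesting decline → pH up)
(B) acid deposition event — fish kill events yes; pH up yes; water clarity down yes; conductivity up NO; bird nesting decline yes
(C) invasive grazer introduction — fish kill events NO; pH up yes; water clarity down yes; conductivity up NO; bird nesting decline NO
(D) shoreline development — fish kill events NO; pH up NO; water clarity down yes; conductivity up NO; bird nesting decline NO
(E) agricultural runoff — fails on pH up, conductivity up, bird nesting decline (predicts conductivity down, not conductivity up)
(F) upstream dam release change — fish kill events yes; pH up yes; water clarity down NO; conductivity up NO; bird nesting decline yes
(A) alone accounts for all the evidence.

A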